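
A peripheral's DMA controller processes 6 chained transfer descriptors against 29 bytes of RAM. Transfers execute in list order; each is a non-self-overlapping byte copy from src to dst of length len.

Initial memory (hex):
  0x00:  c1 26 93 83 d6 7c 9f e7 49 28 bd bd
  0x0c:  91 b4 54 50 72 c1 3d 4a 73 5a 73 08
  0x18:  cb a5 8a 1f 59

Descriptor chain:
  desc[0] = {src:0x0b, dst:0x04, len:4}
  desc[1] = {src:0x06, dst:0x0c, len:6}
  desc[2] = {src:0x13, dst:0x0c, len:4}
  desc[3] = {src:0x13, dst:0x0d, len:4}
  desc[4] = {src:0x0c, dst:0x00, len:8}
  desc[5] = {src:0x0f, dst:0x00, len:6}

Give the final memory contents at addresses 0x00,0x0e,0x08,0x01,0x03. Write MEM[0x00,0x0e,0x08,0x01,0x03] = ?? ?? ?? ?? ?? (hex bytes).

#0 dst[0x04+4] := {0xbd,0x91,0xb4,0x54}
#1 dst[0x0c+6] := {0xb4,0x54,0x49,0x28,0xbd,0xbd}
#2 dst[0x0c+4] := {0x4a,0x73,0x5a,0x73}
#3 dst[0x0d+4] := {0x4a,0x73,0x5a,0x73}
#4 dst[0x00+8] := {0x4a,0x4a,0x73,0x5a,0x73,0xbd,0x3d,0x4a}
#5 dst[0x00+6] := {0x5a,0x73,0xbd,0x3d,0x4a,0x73}
query mem[0x00]=0x5a, mem[0x0e]=0x73, mem[0x08]=0x49, mem[0x01]=0x73, mem[0x03]=0x3d

MEM[0x00,0x0e,0x08,0x01,0x03] = 5a 73 49 73 3d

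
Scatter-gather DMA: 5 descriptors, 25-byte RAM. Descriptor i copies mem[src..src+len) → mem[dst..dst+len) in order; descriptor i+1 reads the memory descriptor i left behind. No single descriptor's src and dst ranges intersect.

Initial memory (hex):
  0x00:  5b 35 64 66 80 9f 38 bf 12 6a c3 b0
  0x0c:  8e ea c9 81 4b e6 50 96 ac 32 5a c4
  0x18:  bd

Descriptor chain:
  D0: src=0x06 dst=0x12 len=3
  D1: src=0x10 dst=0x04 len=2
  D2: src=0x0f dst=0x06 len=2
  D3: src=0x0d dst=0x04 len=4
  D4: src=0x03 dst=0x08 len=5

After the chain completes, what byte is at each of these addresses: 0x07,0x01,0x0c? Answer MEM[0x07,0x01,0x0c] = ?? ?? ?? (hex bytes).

D0: mem[0x12..0x14] <- [38 bf 12]
D1: mem[0x04..0x05] <- [4b e6]
D2: mem[0x06..0x07] <- [81 4b]
D3: mem[0x04..0x07] <- [ea c9 81 4b]
D4: mem[0x08..0x0c] <- [66 ea c9 81 4b]
query mem[0x07]=0x4b, mem[0x01]=0x35, mem[0x0c]=0x4b

MEM[0x07,0x01,0x0c] = 4b 35 4b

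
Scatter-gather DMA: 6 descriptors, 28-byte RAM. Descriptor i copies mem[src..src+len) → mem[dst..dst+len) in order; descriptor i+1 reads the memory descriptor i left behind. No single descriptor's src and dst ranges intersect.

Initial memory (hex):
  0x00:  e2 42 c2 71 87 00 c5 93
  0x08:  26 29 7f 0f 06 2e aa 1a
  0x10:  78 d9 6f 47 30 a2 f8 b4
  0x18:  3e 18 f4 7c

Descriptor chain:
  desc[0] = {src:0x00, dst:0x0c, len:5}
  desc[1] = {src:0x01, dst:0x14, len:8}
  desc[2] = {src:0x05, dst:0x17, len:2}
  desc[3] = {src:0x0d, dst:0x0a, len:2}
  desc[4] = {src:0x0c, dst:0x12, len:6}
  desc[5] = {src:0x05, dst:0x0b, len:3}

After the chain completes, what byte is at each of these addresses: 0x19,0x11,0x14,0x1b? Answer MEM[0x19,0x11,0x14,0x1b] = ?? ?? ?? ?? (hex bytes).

#0 dst[0x0c+5] := {0xe2,0x42,0xc2,0x71,0x87}
#1 dst[0x14+8] := {0x42,0xc2,0x71,0x87,0x00,0xc5,0x93,0x26}
#2 dst[0x17+2] := {0x00,0xc5}
#3 dst[0x0a+2] := {0x42,0xc2}
#4 dst[0x12+6] := {0xe2,0x42,0xc2,0x71,0x87,0xd9}
#5 dst[0x0b+3] := {0x00,0xc5,0x93}
query mem[0x19]=0xc5, mem[0x11]=0xd9, mem[0x14]=0xc2, mem[0x1b]=0x26

MEM[0x19,0x11,0x14,0x1b] = c5 d9 c2 26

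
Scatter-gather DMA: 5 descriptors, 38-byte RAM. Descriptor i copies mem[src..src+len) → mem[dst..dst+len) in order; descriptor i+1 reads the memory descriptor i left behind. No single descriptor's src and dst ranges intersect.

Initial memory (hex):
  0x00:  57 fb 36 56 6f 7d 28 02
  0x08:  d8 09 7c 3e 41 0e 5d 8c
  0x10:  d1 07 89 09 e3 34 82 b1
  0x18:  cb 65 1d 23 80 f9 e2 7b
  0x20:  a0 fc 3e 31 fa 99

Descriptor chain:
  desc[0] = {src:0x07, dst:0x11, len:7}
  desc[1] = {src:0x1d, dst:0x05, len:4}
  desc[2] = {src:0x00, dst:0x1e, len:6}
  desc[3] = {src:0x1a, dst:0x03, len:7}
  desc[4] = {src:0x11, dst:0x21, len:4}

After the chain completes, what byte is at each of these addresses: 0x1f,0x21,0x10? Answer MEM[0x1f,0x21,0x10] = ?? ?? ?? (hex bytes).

MEM[0x1f,0x21,0x10] = fb 02 d1

#0 dst[0x11+7] := {0x02,0xd8,0x09,0x7c,0x3e,0x41,0x0e}
#1 dst[0x05+4] := {0xf9,0xe2,0x7b,0xa0}
#2 dst[0x1e+6] := {0x57,0xfb,0x36,0x56,0x6f,0xf9}
#3 dst[0x03+7] := {0x1d,0x23,0x80,0xf9,0x57,0xfb,0x36}
#4 dst[0x21+4] := {0x02,0xd8,0x09,0x7c}
query mem[0x1f]=0xfb, mem[0x21]=0x02, mem[0x10]=0xd1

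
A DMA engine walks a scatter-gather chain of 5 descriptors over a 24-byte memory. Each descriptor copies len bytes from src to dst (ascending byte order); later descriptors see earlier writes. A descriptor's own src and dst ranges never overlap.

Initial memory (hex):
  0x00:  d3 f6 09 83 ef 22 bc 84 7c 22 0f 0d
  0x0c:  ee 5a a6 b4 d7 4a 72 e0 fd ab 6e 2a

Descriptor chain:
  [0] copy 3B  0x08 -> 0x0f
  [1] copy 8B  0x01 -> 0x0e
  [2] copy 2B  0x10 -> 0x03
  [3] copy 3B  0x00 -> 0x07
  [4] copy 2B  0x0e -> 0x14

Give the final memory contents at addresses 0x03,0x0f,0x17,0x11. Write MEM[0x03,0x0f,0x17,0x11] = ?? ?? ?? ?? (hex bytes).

MEM[0x03,0x0f,0x17,0x11] = 83 09 2a ef

D0: mem[0x0f..0x11] <- [7c 22 0f]
D1: mem[0x0e..0x15] <- [f6 09 83 ef 22 bc 84 7c]
D2: mem[0x03..0x04] <- [83 ef]
D3: mem[0x07..0x09] <- [d3 f6 09]
D4: mem[0x14..0x15] <- [f6 09]
query mem[0x03]=0x83, mem[0x0f]=0x09, mem[0x17]=0x2a, mem[0x11]=0xef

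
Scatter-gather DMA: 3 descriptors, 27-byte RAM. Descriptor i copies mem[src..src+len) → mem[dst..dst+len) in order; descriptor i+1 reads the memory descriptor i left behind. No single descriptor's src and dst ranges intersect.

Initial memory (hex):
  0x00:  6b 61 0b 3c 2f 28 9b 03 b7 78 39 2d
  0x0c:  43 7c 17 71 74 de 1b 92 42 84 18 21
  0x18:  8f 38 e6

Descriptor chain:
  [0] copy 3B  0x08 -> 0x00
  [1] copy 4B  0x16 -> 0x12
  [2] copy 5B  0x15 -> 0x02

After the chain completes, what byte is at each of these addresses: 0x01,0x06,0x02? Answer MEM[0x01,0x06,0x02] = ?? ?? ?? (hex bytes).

MEM[0x01,0x06,0x02] = 78 38 38

D0: mem[0x00..0x02] <- [b7 78 39]
D1: mem[0x12..0x15] <- [18 21 8f 38]
D2: mem[0x02..0x06] <- [38 18 21 8f 38]
query mem[0x01]=0x78, mem[0x06]=0x38, mem[0x02]=0x38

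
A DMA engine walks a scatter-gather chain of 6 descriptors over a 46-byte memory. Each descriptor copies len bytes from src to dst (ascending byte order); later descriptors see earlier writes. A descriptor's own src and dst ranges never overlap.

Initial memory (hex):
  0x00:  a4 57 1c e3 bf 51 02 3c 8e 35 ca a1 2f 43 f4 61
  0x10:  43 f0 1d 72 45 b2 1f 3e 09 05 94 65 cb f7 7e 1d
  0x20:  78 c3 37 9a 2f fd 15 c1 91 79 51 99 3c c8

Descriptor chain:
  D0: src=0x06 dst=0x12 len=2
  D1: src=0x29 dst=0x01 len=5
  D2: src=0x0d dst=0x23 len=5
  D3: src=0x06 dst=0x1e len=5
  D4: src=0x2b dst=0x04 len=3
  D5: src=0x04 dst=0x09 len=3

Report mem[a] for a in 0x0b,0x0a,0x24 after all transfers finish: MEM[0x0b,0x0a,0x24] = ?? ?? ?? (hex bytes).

MEM[0x0b,0x0a,0x24] = c8 3c f4

D0: mem[0x12..0x13] <- [02 3c]
D1: mem[0x01..0x05] <- [79 51 99 3c c8]
D2: mem[0x23..0x27] <- [43 f4 61 43 f0]
D3: mem[0x1e..0x22] <- [02 3c 8e 35 ca]
D4: mem[0x04..0x06] <- [99 3c c8]
D5: mem[0x09..0x0b] <- [99 3c c8]
query mem[0x0b]=0xc8, mem[0x0a]=0x3c, mem[0x24]=0xf4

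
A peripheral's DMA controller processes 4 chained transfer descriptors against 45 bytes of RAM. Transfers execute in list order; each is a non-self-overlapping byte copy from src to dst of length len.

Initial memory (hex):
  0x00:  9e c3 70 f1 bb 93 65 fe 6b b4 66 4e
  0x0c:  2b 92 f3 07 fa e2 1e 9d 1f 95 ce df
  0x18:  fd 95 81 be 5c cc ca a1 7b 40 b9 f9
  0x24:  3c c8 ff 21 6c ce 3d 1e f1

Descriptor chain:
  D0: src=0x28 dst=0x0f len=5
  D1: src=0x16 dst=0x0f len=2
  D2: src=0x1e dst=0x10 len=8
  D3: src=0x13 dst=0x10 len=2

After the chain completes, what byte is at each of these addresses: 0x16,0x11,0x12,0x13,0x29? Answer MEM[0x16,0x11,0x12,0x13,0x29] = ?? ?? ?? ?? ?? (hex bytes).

MEM[0x16,0x11,0x12,0x13,0x29] = 3c b9 7b 40 ce

  after D0: wrote 5B at 0x0f = 6cce3d1ef1
  after D1: wrote 2B at 0x0f = cedf
  after D2: wrote 8B at 0x10 = caa17b40b9f93cc8
  after D3: wrote 2B at 0x10 = 40b9
query mem[0x16]=0x3c, mem[0x11]=0xb9, mem[0x12]=0x7b, mem[0x13]=0x40, mem[0x29]=0xce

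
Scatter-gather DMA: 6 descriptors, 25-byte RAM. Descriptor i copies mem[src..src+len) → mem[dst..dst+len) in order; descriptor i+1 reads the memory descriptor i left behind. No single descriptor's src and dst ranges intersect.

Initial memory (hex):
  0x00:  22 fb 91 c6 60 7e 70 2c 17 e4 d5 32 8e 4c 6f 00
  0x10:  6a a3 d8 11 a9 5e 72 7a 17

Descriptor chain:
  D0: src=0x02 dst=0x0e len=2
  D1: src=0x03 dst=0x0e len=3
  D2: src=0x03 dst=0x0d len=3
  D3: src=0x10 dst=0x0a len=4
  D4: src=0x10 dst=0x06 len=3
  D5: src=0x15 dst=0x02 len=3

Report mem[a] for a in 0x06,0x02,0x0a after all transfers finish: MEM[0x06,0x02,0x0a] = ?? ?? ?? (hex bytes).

MEM[0x06,0x02,0x0a] = 7e 5e 7e

D0: mem[0x0e..0x0f] <- [91 c6]
D1: mem[0x0e..0x10] <- [c6 60 7e]
D2: mem[0x0d..0x0f] <- [c6 60 7e]
D3: mem[0x0a..0x0d] <- [7e a3 d8 11]
D4: mem[0x06..0x08] <- [7e a3 d8]
D5: mem[0x02..0x04] <- [5e 72 7a]
query mem[0x06]=0x7e, mem[0x02]=0x5e, mem[0x0a]=0x7e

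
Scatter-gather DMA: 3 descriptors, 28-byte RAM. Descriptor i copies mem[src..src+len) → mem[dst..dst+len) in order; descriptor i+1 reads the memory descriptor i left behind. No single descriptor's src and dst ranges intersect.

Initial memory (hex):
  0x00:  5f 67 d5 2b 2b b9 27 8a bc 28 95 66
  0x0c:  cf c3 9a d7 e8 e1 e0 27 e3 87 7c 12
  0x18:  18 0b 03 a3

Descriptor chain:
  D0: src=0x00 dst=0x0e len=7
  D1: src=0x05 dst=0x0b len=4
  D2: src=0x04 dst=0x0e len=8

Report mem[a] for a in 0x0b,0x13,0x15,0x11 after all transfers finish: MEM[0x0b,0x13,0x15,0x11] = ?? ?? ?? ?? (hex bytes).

D0: mem[0x0e..0x14] <- [5f 67 d5 2b 2b b9 27]
D1: mem[0x0b..0x0e] <- [b9 27 8a bc]
D2: mem[0x0e..0x15] <- [2b b9 27 8a bc 28 95 b9]
query mem[0x0b]=0xb9, mem[0x13]=0x28, mem[0x15]=0xb9, mem[0x11]=0x8a

MEM[0x0b,0x13,0x15,0x11] = b9 28 b9 8a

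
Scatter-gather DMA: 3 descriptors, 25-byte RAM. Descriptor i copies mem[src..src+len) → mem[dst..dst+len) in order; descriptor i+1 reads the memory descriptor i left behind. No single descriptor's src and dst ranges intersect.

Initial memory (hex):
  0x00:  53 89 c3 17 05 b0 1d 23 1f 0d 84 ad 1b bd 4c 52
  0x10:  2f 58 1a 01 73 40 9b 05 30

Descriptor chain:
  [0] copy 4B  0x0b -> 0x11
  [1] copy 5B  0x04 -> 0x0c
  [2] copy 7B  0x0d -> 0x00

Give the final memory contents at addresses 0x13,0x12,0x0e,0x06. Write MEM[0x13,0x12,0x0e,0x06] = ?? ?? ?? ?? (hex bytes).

MEM[0x13,0x12,0x0e,0x06] = bd 1b 1d bd

#0 dst[0x11+4] := {0xad,0x1b,0xbd,0x4c}
#1 dst[0x0c+5] := {0x05,0xb0,0x1d,0x23,0x1f}
#2 dst[0x00+7] := {0xb0,0x1d,0x23,0x1f,0xad,0x1b,0xbd}
query mem[0x13]=0xbd, mem[0x12]=0x1b, mem[0x0e]=0x1d, mem[0x06]=0xbd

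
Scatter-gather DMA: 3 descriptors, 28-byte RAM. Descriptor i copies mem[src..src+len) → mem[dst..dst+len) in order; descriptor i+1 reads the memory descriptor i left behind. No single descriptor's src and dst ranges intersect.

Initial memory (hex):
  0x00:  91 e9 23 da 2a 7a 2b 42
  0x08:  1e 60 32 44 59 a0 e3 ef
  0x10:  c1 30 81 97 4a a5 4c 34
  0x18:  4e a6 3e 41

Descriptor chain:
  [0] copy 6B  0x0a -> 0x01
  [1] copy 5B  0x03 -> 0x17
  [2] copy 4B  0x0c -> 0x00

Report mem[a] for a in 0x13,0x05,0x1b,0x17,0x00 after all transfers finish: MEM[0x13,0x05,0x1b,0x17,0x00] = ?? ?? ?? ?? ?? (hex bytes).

  after D0: wrote 6B at 0x01 = 324459a0e3ef
  after D1: wrote 5B at 0x17 = 59a0e3ef42
  after D2: wrote 4B at 0x00 = 59a0e3ef
query mem[0x13]=0x97, mem[0x05]=0xe3, mem[0x1b]=0x42, mem[0x17]=0x59, mem[0x00]=0x59

MEM[0x13,0x05,0x1b,0x17,0x00] = 97 e3 42 59 59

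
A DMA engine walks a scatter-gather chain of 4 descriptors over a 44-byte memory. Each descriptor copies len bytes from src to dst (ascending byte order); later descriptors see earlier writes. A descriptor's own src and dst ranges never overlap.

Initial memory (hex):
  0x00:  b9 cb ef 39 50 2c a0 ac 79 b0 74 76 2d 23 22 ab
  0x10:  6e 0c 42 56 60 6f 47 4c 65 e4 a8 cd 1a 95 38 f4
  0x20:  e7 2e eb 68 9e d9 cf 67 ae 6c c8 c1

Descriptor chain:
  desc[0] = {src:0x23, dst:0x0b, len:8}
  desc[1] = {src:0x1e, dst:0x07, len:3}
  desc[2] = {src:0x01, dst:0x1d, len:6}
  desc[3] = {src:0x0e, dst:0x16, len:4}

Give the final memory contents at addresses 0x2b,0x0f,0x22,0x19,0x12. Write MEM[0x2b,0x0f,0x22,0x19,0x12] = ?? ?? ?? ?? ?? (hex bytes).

MEM[0x2b,0x0f,0x22,0x19,0x12] = c1 67 a0 6c c8

D0: mem[0x0b..0x12] <- [68 9e d9 cf 67 ae 6c c8]
D1: mem[0x07..0x09] <- [38 f4 e7]
D2: mem[0x1d..0x22] <- [cb ef 39 50 2c a0]
D3: mem[0x16..0x19] <- [cf 67 ae 6c]
query mem[0x2b]=0xc1, mem[0x0f]=0x67, mem[0x22]=0xa0, mem[0x19]=0x6c, mem[0x12]=0xc8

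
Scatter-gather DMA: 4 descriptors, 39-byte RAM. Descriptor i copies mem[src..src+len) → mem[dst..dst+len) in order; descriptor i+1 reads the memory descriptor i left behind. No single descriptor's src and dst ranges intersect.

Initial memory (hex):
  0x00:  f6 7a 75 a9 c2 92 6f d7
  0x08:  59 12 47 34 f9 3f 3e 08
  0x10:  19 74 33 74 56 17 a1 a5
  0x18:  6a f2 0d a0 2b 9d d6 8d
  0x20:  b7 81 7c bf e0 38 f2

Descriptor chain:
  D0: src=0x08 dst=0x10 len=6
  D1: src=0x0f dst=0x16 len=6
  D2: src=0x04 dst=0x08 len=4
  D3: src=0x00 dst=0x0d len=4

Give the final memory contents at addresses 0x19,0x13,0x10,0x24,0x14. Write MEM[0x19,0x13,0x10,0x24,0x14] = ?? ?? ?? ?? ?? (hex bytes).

[0] 0x08->0x10 len=6 : 59 12 47 34 f9 3f
[1] 0x0f->0x16 len=6 : 08 59 12 47 34 f9
[2] 0x04->0x08 len=4 : c2 92 6f d7
[3] 0x00->0x0d len=4 : f6 7a 75 a9
query mem[0x19]=0x47, mem[0x13]=0x34, mem[0x10]=0xa9, mem[0x24]=0xe0, mem[0x14]=0xf9

MEM[0x19,0x13,0x10,0x24,0x14] = 47 34 a9 e0 f9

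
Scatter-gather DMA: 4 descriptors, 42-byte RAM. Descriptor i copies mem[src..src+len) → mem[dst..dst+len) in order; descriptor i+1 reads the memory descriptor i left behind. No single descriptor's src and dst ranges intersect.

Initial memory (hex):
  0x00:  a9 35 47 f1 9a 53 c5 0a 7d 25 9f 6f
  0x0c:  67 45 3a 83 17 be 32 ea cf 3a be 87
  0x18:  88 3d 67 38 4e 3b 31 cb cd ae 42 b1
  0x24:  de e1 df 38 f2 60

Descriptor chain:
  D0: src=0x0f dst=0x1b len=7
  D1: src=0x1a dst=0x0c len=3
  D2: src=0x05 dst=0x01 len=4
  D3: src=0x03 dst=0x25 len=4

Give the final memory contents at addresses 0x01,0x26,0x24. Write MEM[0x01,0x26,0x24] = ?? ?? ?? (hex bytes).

MEM[0x01,0x26,0x24] = 53 7d de

  after D0: wrote 7B at 0x1b = 8317be32eacf3a
  after D1: wrote 3B at 0x0c = 678317
  after D2: wrote 4B at 0x01 = 53c50a7d
  after D3: wrote 4B at 0x25 = 0a7d53c5
query mem[0x01]=0x53, mem[0x26]=0x7d, mem[0x24]=0xde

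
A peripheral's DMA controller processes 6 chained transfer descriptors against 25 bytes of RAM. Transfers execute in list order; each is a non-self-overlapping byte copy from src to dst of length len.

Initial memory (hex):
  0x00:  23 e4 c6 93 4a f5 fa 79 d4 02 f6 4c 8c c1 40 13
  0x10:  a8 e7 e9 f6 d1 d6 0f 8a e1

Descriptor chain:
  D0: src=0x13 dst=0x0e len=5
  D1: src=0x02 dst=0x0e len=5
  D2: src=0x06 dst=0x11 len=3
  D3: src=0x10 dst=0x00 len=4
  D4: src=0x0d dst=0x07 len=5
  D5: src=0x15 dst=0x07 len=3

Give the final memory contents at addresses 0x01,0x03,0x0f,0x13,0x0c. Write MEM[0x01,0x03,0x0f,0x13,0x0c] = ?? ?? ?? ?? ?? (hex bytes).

#0 dst[0x0e+5] := {0xf6,0xd1,0xd6,0x0f,0x8a}
#1 dst[0x0e+5] := {0xc6,0x93,0x4a,0xf5,0xfa}
#2 dst[0x11+3] := {0xfa,0x79,0xd4}
#3 dst[0x00+4] := {0x4a,0xfa,0x79,0xd4}
#4 dst[0x07+5] := {0xc1,0xc6,0x93,0x4a,0xfa}
#5 dst[0x07+3] := {0xd6,0x0f,0x8a}
query mem[0x01]=0xfa, mem[0x03]=0xd4, mem[0x0f]=0x93, mem[0x13]=0xd4, mem[0x0c]=0x8c

MEM[0x01,0x03,0x0f,0x13,0x0c] = fa d4 93 d4 8c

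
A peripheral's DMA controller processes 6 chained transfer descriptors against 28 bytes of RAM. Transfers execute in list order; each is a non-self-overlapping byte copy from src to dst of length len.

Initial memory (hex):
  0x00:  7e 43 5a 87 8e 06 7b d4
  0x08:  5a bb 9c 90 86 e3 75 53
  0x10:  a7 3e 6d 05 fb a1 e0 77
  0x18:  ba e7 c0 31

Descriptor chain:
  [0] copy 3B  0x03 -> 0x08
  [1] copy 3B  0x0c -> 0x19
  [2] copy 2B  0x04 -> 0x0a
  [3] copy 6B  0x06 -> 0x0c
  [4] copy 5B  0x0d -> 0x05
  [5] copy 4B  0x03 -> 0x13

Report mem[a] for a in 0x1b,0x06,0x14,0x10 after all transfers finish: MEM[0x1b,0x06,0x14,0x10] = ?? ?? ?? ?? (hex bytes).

  after D0: wrote 3B at 0x08 = 878e06
  after D1: wrote 3B at 0x19 = 86e375
  after D2: wrote 2B at 0x0a = 8e06
  after D3: wrote 6B at 0x0c = 7bd4878e8e06
  after D4: wrote 5B at 0x05 = d4878e8e06
  after D5: wrote 4B at 0x13 = 878ed487
query mem[0x1b]=0x75, mem[0x06]=0x87, mem[0x14]=0x8e, mem[0x10]=0x8e

MEM[0x1b,0x06,0x14,0x10] = 75 87 8e 8e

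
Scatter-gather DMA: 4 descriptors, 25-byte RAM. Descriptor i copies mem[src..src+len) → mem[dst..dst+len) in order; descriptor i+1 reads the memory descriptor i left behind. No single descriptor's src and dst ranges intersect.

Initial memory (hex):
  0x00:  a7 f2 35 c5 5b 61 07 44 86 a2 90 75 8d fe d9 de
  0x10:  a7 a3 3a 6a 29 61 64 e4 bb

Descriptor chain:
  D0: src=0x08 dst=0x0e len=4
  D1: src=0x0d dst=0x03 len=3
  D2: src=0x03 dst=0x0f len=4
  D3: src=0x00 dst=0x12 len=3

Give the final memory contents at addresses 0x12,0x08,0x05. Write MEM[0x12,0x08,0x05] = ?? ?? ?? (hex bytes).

D0: mem[0x0e..0x11] <- [86 a2 90 75]
D1: mem[0x03..0x05] <- [fe 86 a2]
D2: mem[0x0f..0x12] <- [fe 86 a2 07]
D3: mem[0x12..0x14] <- [a7 f2 35]
query mem[0x12]=0xa7, mem[0x08]=0x86, mem[0x05]=0xa2

MEM[0x12,0x08,0x05] = a7 86 a2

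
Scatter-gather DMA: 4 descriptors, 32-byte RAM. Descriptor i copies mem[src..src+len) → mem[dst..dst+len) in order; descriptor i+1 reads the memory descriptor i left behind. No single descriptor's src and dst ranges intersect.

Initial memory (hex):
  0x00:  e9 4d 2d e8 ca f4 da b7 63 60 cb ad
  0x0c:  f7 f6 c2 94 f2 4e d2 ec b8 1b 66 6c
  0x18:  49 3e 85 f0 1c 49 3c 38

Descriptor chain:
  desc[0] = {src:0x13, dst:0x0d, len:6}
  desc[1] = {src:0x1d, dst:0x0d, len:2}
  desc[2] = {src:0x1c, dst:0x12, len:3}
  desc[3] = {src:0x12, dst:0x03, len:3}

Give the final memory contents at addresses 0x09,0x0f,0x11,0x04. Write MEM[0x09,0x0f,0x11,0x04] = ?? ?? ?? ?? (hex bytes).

MEM[0x09,0x0f,0x11,0x04] = 60 1b 6c 49

  after D0: wrote 6B at 0x0d = ecb81b666c49
  after D1: wrote 2B at 0x0d = 493c
  after D2: wrote 3B at 0x12 = 1c493c
  after D3: wrote 3B at 0x03 = 1c493c
query mem[0x09]=0x60, mem[0x0f]=0x1b, mem[0x11]=0x6c, mem[0x04]=0x49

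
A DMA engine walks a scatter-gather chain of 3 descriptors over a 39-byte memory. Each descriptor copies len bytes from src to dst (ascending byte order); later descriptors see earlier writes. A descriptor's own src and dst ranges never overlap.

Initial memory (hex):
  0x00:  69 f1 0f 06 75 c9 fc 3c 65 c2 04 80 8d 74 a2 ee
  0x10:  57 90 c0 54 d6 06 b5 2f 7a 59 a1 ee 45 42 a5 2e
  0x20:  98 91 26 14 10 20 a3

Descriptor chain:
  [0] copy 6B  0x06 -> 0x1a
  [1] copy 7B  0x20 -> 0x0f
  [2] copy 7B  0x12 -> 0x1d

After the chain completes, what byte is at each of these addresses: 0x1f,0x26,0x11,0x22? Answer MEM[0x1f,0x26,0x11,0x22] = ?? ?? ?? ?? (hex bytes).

MEM[0x1f,0x26,0x11,0x22] = 20 a3 26 2f

  after D0: wrote 6B at 0x1a = fc3c65c20480
  after D1: wrote 7B at 0x0f = 989126141020a3
  after D2: wrote 7B at 0x1d = 141020a3b52f7a
query mem[0x1f]=0x20, mem[0x26]=0xa3, mem[0x11]=0x26, mem[0x22]=0x2f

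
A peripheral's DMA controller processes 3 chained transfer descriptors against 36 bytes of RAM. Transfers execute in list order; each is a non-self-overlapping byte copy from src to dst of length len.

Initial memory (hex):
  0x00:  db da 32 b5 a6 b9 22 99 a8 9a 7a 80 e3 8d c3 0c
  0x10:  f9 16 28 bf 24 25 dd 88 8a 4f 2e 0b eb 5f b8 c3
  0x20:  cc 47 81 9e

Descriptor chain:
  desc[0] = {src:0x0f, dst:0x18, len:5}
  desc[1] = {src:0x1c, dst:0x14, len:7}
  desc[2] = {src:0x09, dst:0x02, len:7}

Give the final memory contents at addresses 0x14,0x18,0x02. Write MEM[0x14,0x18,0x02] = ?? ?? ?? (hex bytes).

  after D0: wrote 5B at 0x18 = 0cf91628bf
  after D1: wrote 7B at 0x14 = bf5fb8c3cc4781
  after D2: wrote 7B at 0x02 = 9a7a80e38dc30c
query mem[0x14]=0xbf, mem[0x18]=0xcc, mem[0x02]=0x9a

MEM[0x14,0x18,0x02] = bf cc 9a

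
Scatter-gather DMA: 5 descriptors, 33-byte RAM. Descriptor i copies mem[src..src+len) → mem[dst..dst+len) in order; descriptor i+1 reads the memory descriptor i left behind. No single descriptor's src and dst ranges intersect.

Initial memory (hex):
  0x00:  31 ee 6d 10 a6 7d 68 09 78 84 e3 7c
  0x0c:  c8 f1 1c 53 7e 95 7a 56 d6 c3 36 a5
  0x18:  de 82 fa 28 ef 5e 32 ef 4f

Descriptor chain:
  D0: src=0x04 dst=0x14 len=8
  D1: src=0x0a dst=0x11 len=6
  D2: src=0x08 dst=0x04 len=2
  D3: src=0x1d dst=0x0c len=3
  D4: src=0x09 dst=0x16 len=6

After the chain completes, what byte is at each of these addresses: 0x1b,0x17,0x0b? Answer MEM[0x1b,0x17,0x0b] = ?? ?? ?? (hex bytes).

MEM[0x1b,0x17,0x0b] = ef e3 7c

#0 dst[0x14+8] := {0xa6,0x7d,0x68,0x09,0x78,0x84,0xe3,0x7c}
#1 dst[0x11+6] := {0xe3,0x7c,0xc8,0xf1,0x1c,0x53}
#2 dst[0x04+2] := {0x78,0x84}
#3 dst[0x0c+3] := {0x5e,0x32,0xef}
#4 dst[0x16+6] := {0x84,0xe3,0x7c,0x5e,0x32,0xef}
query mem[0x1b]=0xef, mem[0x17]=0xe3, mem[0x0b]=0x7c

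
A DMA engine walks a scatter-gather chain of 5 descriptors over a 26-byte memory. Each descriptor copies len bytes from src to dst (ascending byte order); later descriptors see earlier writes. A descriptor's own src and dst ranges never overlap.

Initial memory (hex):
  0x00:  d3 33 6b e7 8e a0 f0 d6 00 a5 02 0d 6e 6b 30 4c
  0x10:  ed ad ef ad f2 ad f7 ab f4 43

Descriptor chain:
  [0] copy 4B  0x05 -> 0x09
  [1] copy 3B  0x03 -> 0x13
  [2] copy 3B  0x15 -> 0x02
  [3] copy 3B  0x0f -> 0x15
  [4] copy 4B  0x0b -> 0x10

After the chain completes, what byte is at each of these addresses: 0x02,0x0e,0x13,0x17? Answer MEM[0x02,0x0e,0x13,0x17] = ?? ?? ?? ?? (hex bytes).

MEM[0x02,0x0e,0x13,0x17] = a0 30 30 ad

[0] 0x05->0x09 len=4 : a0 f0 d6 00
[1] 0x03->0x13 len=3 : e7 8e a0
[2] 0x15->0x02 len=3 : a0 f7 ab
[3] 0x0f->0x15 len=3 : 4c ed ad
[4] 0x0b->0x10 len=4 : d6 00 6b 30
query mem[0x02]=0xa0, mem[0x0e]=0x30, mem[0x13]=0x30, mem[0x17]=0xad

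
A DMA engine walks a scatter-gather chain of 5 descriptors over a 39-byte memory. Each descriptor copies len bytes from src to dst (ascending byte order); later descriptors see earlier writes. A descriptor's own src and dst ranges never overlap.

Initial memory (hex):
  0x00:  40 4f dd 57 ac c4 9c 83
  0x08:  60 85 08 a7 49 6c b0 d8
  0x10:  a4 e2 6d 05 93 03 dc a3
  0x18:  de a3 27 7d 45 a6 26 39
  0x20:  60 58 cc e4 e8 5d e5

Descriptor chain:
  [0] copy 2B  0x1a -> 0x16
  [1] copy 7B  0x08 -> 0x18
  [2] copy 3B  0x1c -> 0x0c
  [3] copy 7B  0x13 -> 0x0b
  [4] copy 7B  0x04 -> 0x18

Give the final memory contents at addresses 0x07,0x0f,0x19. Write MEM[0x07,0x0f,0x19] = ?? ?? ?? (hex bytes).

  after D0: wrote 2B at 0x16 = 277d
  after D1: wrote 7B at 0x18 = 608508a7496cb0
  after D2: wrote 3B at 0x0c = 496cb0
  after D3: wrote 7B at 0x0b = 059303277d6085
  after D4: wrote 7B at 0x18 = acc49c83608508
query mem[0x07]=0x83, mem[0x0f]=0x7d, mem[0x19]=0xc4

MEM[0x07,0x0f,0x19] = 83 7d c4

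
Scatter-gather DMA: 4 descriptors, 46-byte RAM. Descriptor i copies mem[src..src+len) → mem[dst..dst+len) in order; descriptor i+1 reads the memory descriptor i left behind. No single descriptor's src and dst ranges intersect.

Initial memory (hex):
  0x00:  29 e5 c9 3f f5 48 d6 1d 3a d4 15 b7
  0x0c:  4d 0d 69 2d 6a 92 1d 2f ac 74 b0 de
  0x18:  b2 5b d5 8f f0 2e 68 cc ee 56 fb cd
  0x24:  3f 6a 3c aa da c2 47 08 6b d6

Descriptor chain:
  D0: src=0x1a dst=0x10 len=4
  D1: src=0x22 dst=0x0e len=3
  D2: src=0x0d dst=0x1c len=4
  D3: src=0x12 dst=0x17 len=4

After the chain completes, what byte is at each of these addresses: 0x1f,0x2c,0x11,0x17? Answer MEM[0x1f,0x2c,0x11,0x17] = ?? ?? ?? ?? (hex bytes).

MEM[0x1f,0x2c,0x11,0x17] = 3f 6b 8f f0

#0 dst[0x10+4] := {0xd5,0x8f,0xf0,0x2e}
#1 dst[0x0e+3] := {0xfb,0xcd,0x3f}
#2 dst[0x1c+4] := {0x0d,0xfb,0xcd,0x3f}
#3 dst[0x17+4] := {0xf0,0x2e,0xac,0x74}
query mem[0x1f]=0x3f, mem[0x2c]=0x6b, mem[0x11]=0x8f, mem[0x17]=0xf0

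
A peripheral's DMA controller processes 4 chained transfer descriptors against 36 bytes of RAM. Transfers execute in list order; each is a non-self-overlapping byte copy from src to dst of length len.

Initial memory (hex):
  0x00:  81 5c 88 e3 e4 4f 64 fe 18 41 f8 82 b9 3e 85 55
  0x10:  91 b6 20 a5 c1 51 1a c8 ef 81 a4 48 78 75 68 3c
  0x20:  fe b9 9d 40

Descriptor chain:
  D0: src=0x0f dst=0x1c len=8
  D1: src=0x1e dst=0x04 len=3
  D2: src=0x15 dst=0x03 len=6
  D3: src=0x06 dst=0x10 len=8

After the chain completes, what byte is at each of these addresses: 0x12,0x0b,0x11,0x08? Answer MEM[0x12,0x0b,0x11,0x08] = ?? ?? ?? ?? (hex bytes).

#0 dst[0x1c+8] := {0x55,0x91,0xb6,0x20,0xa5,0xc1,0x51,0x1a}
#1 dst[0x04+3] := {0xb6,0x20,0xa5}
#2 dst[0x03+6] := {0x51,0x1a,0xc8,0xef,0x81,0xa4}
#3 dst[0x10+8] := {0xef,0x81,0xa4,0x41,0xf8,0x82,0xb9,0x3e}
query mem[0x12]=0xa4, mem[0x0b]=0x82, mem[0x11]=0x81, mem[0x08]=0xa4

MEM[0x12,0x0b,0x11,0x08] = a4 82 81 a4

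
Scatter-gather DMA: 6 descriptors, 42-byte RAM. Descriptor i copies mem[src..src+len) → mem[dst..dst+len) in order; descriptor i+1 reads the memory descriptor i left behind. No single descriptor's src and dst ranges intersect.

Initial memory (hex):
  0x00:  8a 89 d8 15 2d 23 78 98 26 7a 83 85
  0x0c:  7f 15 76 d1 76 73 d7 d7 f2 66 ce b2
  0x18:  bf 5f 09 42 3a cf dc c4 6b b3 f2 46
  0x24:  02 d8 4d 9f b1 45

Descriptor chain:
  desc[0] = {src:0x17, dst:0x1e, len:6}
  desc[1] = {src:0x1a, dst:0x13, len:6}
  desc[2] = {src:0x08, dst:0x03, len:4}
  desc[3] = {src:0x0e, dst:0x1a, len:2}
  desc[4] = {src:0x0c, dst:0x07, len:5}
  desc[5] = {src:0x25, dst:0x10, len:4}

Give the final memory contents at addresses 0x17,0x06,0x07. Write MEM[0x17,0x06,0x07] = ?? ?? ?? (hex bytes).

  after D0: wrote 6B at 0x1e = b2bf5f09423a
  after D1: wrote 6B at 0x13 = 09423acfb2bf
  after D2: wrote 4B at 0x03 = 267a8385
  after D3: wrote 2B at 0x1a = 76d1
  after D4: wrote 5B at 0x07 = 7f1576d176
  after D5: wrote 4B at 0x10 = d84d9fb1
query mem[0x17]=0xb2, mem[0x06]=0x85, mem[0x07]=0x7f

MEM[0x17,0x06,0x07] = b2 85 7f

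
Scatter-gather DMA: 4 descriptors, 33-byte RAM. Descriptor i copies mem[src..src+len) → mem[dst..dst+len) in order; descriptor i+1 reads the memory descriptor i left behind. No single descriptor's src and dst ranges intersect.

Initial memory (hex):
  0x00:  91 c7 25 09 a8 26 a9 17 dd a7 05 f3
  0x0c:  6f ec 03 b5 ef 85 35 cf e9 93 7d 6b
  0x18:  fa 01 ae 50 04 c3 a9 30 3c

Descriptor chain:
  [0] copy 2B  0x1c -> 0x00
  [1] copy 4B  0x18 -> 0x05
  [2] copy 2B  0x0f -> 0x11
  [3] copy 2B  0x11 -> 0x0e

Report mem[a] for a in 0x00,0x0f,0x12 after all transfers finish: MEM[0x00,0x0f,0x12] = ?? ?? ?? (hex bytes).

[0] 0x1c->0x00 len=2 : 04 c3
[1] 0x18->0x05 len=4 : fa 01 ae 50
[2] 0x0f->0x11 len=2 : b5 ef
[3] 0x11->0x0e len=2 : b5 ef
query mem[0x00]=0x04, mem[0x0f]=0xef, mem[0x12]=0xef

MEM[0x00,0x0f,0x12] = 04 ef ef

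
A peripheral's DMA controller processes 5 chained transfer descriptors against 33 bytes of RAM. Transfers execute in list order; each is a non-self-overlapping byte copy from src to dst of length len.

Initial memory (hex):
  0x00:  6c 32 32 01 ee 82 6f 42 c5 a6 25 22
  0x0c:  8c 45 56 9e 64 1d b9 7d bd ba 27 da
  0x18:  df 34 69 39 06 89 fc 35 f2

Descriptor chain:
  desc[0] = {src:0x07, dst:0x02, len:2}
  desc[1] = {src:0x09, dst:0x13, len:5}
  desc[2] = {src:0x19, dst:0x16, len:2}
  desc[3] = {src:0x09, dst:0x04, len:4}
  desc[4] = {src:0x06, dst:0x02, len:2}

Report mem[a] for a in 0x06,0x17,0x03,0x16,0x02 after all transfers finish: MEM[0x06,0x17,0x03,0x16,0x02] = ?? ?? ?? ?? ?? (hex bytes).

MEM[0x06,0x17,0x03,0x16,0x02] = 22 69 8c 34 22

D0: mem[0x02..0x03] <- [42 c5]
D1: mem[0x13..0x17] <- [a6 25 22 8c 45]
D2: mem[0x16..0x17] <- [34 69]
D3: mem[0x04..0x07] <- [a6 25 22 8c]
D4: mem[0x02..0x03] <- [22 8c]
query mem[0x06]=0x22, mem[0x17]=0x69, mem[0x03]=0x8c, mem[0x16]=0x34, mem[0x02]=0x22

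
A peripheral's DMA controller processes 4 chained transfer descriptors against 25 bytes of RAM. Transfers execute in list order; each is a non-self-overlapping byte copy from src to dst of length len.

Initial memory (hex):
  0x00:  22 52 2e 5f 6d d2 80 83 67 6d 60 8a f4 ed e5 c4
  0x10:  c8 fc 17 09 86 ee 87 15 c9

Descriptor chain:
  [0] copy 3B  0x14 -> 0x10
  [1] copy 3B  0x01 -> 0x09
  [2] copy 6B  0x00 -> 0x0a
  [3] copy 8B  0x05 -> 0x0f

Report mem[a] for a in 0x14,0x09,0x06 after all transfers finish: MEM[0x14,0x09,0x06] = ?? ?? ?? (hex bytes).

[0] 0x14->0x10 len=3 : 86 ee 87
[1] 0x01->0x09 len=3 : 52 2e 5f
[2] 0x00->0x0a len=6 : 22 52 2e 5f 6d d2
[3] 0x05->0x0f len=8 : d2 80 83 67 52 22 52 2e
query mem[0x14]=0x22, mem[0x09]=0x52, mem[0x06]=0x80

MEM[0x14,0x09,0x06] = 22 52 80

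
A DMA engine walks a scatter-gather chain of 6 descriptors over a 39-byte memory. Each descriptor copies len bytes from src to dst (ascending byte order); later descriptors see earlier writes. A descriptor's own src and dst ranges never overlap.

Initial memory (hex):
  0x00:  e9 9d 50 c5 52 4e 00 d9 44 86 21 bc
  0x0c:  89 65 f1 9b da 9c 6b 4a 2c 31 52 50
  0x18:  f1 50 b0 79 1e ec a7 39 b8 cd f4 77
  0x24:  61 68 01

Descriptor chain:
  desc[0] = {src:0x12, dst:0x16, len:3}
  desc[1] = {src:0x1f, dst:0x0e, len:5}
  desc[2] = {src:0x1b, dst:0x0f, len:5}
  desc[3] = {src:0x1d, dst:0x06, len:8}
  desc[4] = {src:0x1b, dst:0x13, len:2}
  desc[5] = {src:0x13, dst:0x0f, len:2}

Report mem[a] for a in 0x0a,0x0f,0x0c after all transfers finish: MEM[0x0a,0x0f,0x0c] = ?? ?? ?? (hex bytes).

MEM[0x0a,0x0f,0x0c] = cd 79 77

D0: mem[0x16..0x18] <- [6b 4a 2c]
D1: mem[0x0e..0x12] <- [39 b8 cd f4 77]
D2: mem[0x0f..0x13] <- [79 1e ec a7 39]
D3: mem[0x06..0x0d] <- [ec a7 39 b8 cd f4 77 61]
D4: mem[0x13..0x14] <- [79 1e]
D5: mem[0x0f..0x10] <- [79 1e]
query mem[0x0a]=0xcd, mem[0x0f]=0x79, mem[0x0c]=0x77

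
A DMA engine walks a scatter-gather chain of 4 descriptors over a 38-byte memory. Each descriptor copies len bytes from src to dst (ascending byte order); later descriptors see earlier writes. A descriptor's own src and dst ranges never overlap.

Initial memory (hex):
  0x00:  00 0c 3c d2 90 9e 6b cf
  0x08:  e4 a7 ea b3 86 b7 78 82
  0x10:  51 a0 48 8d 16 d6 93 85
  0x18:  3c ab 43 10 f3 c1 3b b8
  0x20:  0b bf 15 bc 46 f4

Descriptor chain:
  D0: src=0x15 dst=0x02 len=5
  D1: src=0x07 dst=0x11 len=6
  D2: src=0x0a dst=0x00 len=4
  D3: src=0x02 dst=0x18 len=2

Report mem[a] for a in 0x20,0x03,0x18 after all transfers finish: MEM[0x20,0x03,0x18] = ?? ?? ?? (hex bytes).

MEM[0x20,0x03,0x18] = 0b b7 86

D0: mem[0x02..0x06] <- [d6 93 85 3c ab]
D1: mem[0x11..0x16] <- [cf e4 a7 ea b3 86]
D2: mem[0x00..0x03] <- [ea b3 86 b7]
D3: mem[0x18..0x19] <- [86 b7]
query mem[0x20]=0x0b, mem[0x03]=0xb7, mem[0x18]=0x86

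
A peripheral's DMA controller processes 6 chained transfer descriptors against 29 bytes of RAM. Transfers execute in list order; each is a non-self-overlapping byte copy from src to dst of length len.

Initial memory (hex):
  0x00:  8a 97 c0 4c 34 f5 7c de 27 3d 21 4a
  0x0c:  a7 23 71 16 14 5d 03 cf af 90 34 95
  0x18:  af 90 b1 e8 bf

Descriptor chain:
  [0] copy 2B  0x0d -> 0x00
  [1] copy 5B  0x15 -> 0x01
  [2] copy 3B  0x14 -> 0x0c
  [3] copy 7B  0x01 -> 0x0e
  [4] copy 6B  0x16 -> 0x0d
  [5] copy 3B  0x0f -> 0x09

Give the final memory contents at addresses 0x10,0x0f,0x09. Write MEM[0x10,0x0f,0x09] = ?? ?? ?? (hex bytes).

MEM[0x10,0x0f,0x09] = 90 af af

D0: mem[0x00..0x01] <- [23 71]
D1: mem[0x01..0x05] <- [90 34 95 af 90]
D2: mem[0x0c..0x0e] <- [af 90 34]
D3: mem[0x0e..0x14] <- [90 34 95 af 90 7c de]
D4: mem[0x0d..0x12] <- [34 95 af 90 b1 e8]
D5: mem[0x09..0x0b] <- [af 90 b1]
query mem[0x10]=0x90, mem[0x0f]=0xaf, mem[0x09]=0xaf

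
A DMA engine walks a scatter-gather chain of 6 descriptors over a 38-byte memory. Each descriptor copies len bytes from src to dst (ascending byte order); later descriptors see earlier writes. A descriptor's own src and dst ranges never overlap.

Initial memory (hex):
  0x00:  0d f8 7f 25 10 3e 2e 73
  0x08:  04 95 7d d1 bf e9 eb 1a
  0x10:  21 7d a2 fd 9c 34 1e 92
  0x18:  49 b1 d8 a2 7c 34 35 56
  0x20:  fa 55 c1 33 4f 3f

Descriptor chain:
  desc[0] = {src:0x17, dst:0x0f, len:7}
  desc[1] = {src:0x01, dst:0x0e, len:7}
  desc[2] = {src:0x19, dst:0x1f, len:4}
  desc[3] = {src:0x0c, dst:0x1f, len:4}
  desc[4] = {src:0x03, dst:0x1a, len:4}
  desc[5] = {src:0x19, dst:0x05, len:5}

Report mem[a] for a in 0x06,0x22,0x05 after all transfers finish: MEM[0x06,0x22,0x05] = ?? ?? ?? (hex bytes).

  after D0: wrote 7B at 0x0f = 9249b1d8a27c34
  after D1: wrote 7B at 0x0e = f87f25103e2e73
  after D2: wrote 4B at 0x1f = b1d8a27c
  after D3: wrote 4B at 0x1f = bfe9f87f
  after D4: wrote 4B at 0x1a = 25103e2e
  after D5: wrote 5B at 0x05 = b125103e2e
query mem[0x06]=0x25, mem[0x22]=0x7f, mem[0x05]=0xb1

MEM[0x06,0x22,0x05] = 25 7f b1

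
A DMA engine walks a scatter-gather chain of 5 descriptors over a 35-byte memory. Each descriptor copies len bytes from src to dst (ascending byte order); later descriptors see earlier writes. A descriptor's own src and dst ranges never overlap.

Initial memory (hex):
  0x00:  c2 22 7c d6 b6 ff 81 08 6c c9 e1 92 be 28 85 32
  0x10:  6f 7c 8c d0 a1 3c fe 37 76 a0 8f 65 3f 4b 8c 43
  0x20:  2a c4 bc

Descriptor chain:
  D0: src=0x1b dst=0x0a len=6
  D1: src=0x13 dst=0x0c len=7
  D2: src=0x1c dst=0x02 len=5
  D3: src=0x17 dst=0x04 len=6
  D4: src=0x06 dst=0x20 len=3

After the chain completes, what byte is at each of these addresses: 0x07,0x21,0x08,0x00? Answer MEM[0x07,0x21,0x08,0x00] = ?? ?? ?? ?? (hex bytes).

[0] 0x1b->0x0a len=6 : 65 3f 4b 8c 43 2a
[1] 0x13->0x0c len=7 : d0 a1 3c fe 37 76 a0
[2] 0x1c->0x02 len=5 : 3f 4b 8c 43 2a
[3] 0x17->0x04 len=6 : 37 76 a0 8f 65 3f
[4] 0x06->0x20 len=3 : a0 8f 65
query mem[0x07]=0x8f, mem[0x21]=0x8f, mem[0x08]=0x65, mem[0x00]=0xc2

MEM[0x07,0x21,0x08,0x00] = 8f 8f 65 c2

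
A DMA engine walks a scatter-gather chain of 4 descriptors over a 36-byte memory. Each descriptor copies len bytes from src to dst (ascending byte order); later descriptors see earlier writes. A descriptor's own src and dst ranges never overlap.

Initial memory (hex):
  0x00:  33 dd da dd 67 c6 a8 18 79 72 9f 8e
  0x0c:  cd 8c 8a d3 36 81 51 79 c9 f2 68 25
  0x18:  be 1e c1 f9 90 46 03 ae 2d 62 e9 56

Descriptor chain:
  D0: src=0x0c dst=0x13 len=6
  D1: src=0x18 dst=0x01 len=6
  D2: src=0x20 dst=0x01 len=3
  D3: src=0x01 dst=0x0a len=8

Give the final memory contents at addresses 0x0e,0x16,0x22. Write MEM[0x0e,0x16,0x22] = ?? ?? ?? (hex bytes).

MEM[0x0e,0x16,0x22] = 90 d3 e9

#0 dst[0x13+6] := {0xcd,0x8c,0x8a,0xd3,0x36,0x81}
#1 dst[0x01+6] := {0x81,0x1e,0xc1,0xf9,0x90,0x46}
#2 dst[0x01+3] := {0x2d,0x62,0xe9}
#3 dst[0x0a+8] := {0x2d,0x62,0xe9,0xf9,0x90,0x46,0x18,0x79}
query mem[0x0e]=0x90, mem[0x16]=0xd3, mem[0x22]=0xe9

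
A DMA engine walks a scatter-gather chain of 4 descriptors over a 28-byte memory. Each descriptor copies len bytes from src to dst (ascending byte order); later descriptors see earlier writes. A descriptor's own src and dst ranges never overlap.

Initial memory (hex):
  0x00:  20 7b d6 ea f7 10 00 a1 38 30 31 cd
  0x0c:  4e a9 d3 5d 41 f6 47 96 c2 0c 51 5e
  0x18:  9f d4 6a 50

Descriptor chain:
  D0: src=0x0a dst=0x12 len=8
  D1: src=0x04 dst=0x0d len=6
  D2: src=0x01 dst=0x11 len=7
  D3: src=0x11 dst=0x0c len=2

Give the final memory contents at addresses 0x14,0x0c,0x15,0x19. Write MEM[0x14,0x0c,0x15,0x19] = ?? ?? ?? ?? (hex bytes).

MEM[0x14,0x0c,0x15,0x19] = f7 7b 10 f6

[0] 0x0a->0x12 len=8 : 31 cd 4e a9 d3 5d 41 f6
[1] 0x04->0x0d len=6 : f7 10 00 a1 38 30
[2] 0x01->0x11 len=7 : 7b d6 ea f7 10 00 a1
[3] 0x11->0x0c len=2 : 7b d6
query mem[0x14]=0xf7, mem[0x0c]=0x7b, mem[0x15]=0x10, mem[0x19]=0xf6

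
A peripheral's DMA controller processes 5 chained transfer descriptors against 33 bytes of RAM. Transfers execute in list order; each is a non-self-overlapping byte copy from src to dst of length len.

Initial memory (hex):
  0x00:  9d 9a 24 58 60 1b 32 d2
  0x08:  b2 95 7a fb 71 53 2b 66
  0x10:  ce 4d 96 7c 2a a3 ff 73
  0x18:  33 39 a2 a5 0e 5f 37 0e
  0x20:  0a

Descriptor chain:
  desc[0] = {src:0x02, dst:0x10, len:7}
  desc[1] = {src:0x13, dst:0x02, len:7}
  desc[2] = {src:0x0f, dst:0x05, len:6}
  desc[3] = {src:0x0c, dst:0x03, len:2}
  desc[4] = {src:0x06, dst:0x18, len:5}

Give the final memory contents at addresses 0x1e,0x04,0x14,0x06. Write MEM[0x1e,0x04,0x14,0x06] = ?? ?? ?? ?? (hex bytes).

  after D0: wrote 7B at 0x10 = 2458601b32d2b2
  after D1: wrote 7B at 0x02 = 1b32d2b2733339
  after D2: wrote 6B at 0x05 = 662458601b32
  after D3: wrote 2B at 0x03 = 7153
  after D4: wrote 5B at 0x18 = 2458601b32
query mem[0x1e]=0x37, mem[0x04]=0x53, mem[0x14]=0x32, mem[0x06]=0x24

MEM[0x1e,0x04,0x14,0x06] = 37 53 32 24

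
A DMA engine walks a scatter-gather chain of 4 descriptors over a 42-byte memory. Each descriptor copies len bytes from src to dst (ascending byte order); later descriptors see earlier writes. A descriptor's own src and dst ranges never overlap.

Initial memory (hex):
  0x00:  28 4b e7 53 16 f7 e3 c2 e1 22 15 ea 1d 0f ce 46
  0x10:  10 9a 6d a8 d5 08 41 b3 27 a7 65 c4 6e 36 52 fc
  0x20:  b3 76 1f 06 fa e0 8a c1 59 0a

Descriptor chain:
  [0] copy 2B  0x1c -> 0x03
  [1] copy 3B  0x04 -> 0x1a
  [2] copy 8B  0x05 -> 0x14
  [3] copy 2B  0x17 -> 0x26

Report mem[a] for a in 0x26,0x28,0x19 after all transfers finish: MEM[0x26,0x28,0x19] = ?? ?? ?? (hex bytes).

[0] 0x1c->0x03 len=2 : 6e 36
[1] 0x04->0x1a len=3 : 36 f7 e3
[2] 0x05->0x14 len=8 : f7 e3 c2 e1 22 15 ea 1d
[3] 0x17->0x26 len=2 : e1 22
query mem[0x26]=0xe1, mem[0x28]=0x59, mem[0x19]=0x15

MEM[0x26,0x28,0x19] = e1 59 15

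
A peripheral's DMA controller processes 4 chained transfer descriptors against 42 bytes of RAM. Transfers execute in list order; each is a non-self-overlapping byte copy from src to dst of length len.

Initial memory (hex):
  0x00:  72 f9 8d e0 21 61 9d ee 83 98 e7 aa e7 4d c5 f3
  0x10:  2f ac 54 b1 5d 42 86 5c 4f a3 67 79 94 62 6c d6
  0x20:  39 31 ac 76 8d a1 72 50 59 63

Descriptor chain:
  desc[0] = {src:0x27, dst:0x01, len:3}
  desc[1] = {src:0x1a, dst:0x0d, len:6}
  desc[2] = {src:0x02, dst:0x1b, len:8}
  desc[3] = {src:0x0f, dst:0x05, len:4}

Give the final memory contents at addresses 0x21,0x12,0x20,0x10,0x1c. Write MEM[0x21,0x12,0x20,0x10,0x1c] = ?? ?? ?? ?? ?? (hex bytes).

MEM[0x21,0x12,0x20,0x10,0x1c] = 83 d6 ee 62 63

  after D0: wrote 3B at 0x01 = 505963
  after D1: wrote 6B at 0x0d = 677994626cd6
  after D2: wrote 8B at 0x1b = 596321619dee8398
  after D3: wrote 4B at 0x05 = 94626cd6
query mem[0x21]=0x83, mem[0x12]=0xd6, mem[0x20]=0xee, mem[0x10]=0x62, mem[0x1c]=0x63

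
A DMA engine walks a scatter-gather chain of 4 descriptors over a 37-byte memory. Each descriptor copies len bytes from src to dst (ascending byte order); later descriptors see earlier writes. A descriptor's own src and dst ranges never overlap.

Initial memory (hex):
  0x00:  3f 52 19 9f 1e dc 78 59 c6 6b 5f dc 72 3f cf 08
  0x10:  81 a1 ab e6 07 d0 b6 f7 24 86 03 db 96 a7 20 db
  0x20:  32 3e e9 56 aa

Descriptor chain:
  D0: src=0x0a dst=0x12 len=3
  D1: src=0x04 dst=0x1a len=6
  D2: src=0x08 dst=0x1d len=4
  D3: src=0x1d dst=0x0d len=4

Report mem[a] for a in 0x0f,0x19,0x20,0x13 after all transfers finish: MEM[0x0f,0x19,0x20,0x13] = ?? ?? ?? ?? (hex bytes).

MEM[0x0f,0x19,0x20,0x13] = 5f 86 dc dc

  after D0: wrote 3B at 0x12 = 5fdc72
  after D1: wrote 6B at 0x1a = 1edc7859c66b
  after D2: wrote 4B at 0x1d = c66b5fdc
  after D3: wrote 4B at 0x0d = c66b5fdc
query mem[0x0f]=0x5f, mem[0x19]=0x86, mem[0x20]=0xdc, mem[0x13]=0xdc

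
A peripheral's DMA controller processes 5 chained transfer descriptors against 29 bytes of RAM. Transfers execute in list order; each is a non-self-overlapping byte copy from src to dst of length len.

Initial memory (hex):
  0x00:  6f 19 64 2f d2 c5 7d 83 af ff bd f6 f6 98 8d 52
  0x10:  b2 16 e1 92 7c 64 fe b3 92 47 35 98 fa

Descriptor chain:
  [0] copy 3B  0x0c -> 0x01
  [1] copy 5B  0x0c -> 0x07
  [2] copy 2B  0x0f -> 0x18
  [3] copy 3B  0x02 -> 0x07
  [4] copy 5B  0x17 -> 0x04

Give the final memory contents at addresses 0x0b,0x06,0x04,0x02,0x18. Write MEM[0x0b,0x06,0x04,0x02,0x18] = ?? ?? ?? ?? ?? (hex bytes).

MEM[0x0b,0x06,0x04,0x02,0x18] = b2 b2 b3 98 52

[0] 0x0c->0x01 len=3 : f6 98 8d
[1] 0x0c->0x07 len=5 : f6 98 8d 52 b2
[2] 0x0f->0x18 len=2 : 52 b2
[3] 0x02->0x07 len=3 : 98 8d d2
[4] 0x17->0x04 len=5 : b3 52 b2 35 98
query mem[0x0b]=0xb2, mem[0x06]=0xb2, mem[0x04]=0xb3, mem[0x02]=0x98, mem[0x18]=0x52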